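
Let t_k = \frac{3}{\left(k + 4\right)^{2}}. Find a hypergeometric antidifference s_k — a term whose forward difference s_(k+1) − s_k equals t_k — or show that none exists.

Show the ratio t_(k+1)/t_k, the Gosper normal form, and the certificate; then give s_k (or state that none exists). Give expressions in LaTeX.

The ratio is (k + 4)**2/(k + 5)**2.
Factor: A=k**2 + 8*k + 16; B=k**2 + 10*k + 25; C=1.
Solve (k**2 + 8*k + 16)·f(k+1) − (k**2 + 8*k + 16)·f(k) = 1.
From deg A=2, deg B=2, deg C=0: d=0.
Write f(k) = c0. Then LHS − RHS = -1, requiring -1 = 0: contradictory. No certificate.

none (Gosper's algorithm certifies no s_k)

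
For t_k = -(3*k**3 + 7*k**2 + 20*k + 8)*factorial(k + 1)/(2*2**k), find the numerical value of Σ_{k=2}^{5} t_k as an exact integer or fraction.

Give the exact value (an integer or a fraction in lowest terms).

Compute t_(k+1)/t_k: get (3*k**4 + 22*k**3 + 75*k**2 + 124*k + 76)/(2*(3*k**3 + 7*k**2 + 20*k + 8)).
Factor: A=k/2 + 1; B=1; C=k**3 + 7*k**2/3 + 20*k/3 + 8/3.
Need (k/2 + 1)·f(k+1) − (1)·f(k) = k**3 + 7*k**2/3 + 20*k/3 + 8/3.
From deg A=1, deg B=0, deg C=3: d=2.
A polynomial solution: f(k) = 2*(3*k**2 + k + 4)/3.
Get s_k = R·t_k = -(3*k**2 + k + 4)*factorial(k + 1)/2**k with R(k) = B(k−1)f(k)/C(k) = 2*(3*k**2 + k + 4)/(3*k**3 + 7*k**2 + 20*k + 8).
Verify: -(3*k**3 + 7*k**2 + 20*k + 8)*factorial(k + 1)/(2*2**k) matches t_k.
Σ_(k=2)^(5) t_k = s_(6) − s_(2) = -18585/2 − (-27) = -18531/2.

Σ = -18531/2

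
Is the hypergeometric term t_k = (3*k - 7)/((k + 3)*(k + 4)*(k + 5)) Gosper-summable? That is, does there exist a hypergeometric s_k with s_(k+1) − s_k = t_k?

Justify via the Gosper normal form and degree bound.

Yes. s_k = k*(k - 29)/(12*(k + 3)*(k + 4)).

Step 1: r(k) = (k + 3)*(3*k - 4)/((k + 6)*(3*k - 7)).
Take A(k)=k + 3, B(k)=k + 6, C(k)=k - 7/3.
Set up (k + 3)·f(k+1) − (k + 5)·f(k) − (k - 7/3) = 0.
From deg A=1, deg B=1, deg C=1: d=2.
Solving with deg f ≤ 2: f(k) = k*(k - 29)/36.
R(k) = B(k−1)·f(k)/C(k) = k*(k - 29)*(k + 5)/(12*(3*k - 7)); s_k = R·t_k = k*(k - 29)/(12*(k + 3)*(k + 4)).
Δs = (3*k - 7)/(k**3 + 12*k**2 + 47*k + 60), as required.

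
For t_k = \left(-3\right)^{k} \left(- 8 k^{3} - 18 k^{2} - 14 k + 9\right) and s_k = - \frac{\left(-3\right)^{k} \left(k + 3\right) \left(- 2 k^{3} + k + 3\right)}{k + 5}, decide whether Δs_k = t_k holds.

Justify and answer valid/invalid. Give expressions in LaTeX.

Invalid: residual \frac{\left(-3\right)^{k} \left(16 k^{4} + 120 k^{3} + 208 k^{2} + 120 k - 96\right)}{k^{2} + 11 k + 30} ≠ 0.

s_(k+1) = 3*(-3)**k*(k + 4)*(k - 2*(k + 1)**3 + 4)/(k + 6)
s_(k+1) − s_k = (-3)**k*(-8*k**5 - 90*k**4 - 332*k**3 - 477*k**2 - 201*k + 174)/(k**2 + 11*k + 30)
(s_(k+1) − s_k) − t_k = (-3)**k*(16*k**4 + 120*k**3 + 208*k**2 + 120*k - 96)/(k**2 + 11*k + 30)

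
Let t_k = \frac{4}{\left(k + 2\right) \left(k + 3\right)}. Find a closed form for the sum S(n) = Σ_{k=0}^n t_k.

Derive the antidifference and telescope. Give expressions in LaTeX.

r(k) = (k + 2)/(k + 4) after simplifying.
Take A(k)=k + 2, B(k)=k + 4, C(k)=1.
Need (k + 2)·f(k+1) − (k + 3)·f(k) = 1.
From deg A=1, deg B=1, deg C=0: d=1.
A polynomial solution: f(k) = k/2.
R(k) = B(k−1)·f(k)/C(k) = k*(k + 3)/2; s_k = R·t_k = 2*k/(k + 2).
Check: Δs_k = 4/(k**2 + 5*k + 6). ✓
Evaluate: s_(n+1) = 2*(n + 1)/(n + 3); subtract s_(0) = 0 ⇒ S(n) = 2*(n + 1)/(n + 3).

S(n) = \frac{2 \left(n + 1\right)}{n + 3}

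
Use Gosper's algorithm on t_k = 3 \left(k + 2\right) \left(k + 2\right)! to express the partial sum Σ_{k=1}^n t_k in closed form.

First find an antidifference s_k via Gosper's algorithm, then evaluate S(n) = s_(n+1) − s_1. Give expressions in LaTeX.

S(n) = 3 \left(n + 3\right)! - 18

The ratio is (k + 3)**2/(k + 2).
A = k + 3, B = 1, C = k + 2.
Set up (k + 3)·f(k+1) − (1)·f(k) − (k + 2) = 0.
deg f ≤ 0 (via 1,0,1).
Solve for f: f(k) = 1 (degree 0 ≤ 0).
Get s_k = R·t_k = 3*factorial(k + 2) with R(k) = B(k−1)f(k)/C(k) = 1/(k + 2).
Δs = 3*(k + 2)*factorial(k + 2), as required.
Evaluate: s_(n+1) = 3*factorial(n + 3); subtract s_(1) = 18 ⇒ S(n) = 3*factorial(n + 3) - 18.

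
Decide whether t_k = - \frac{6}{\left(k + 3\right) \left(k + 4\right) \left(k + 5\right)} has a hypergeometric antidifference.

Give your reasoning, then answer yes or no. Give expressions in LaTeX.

Yes. s_k = \frac{k \left(- k - 7\right)}{4 \left(k + 3\right) \left(k + 4\right)}.

Ratio r(k) = (k + 3)/(k + 6).
Take A(k)=k + 3, B(k)=k + 6, C(k)=1.
Key eq: (k + 3)·f(k+1) = (k + 5)·f(k) + (1).
Degrees (1,1,0) ⇒ d ≤ 2.
Match coefficients ⇒ f(k) = k*(k + 7)/24.
Get s_k = R·t_k = k*(-k - 7)/(4*(k + 3)*(k + 4)) with R(k) = B(k−1)f(k)/C(k) = k*(k + 5)*(k + 7)/24.
Δs = -6/(k**3 + 12*k**2 + 47*k + 60), as required.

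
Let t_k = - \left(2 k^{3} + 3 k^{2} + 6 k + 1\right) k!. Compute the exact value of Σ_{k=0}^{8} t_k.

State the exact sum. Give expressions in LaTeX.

t_(k+1)/t_k = (2*k**4 + 11*k**3 + 27*k**2 + 30*k + 12)/(2*k**3 + 3*k**2 + 6*k + 1).
Gosper form: A/B · C(k+1)/C(k) with A=k + 1, B=1, C=k**3 + 3*k**2/2 + 3*k + 1/2.
f must satisfy (k + 1)·f(k+1) − (1)·f(k) = k**3 + 3*k**2/2 + 3*k + 1/2.
d = 2 from the (1,0,3) case.
Solve for f: f(k) = (2*k**2 - k + 1)/2 (degree 2 ≤ 2).
Then R = B(k−1)f/C = (2*k**2 - k + 1)/(2*k**3 + 3*k**2 + 6*k + 1), so s_k = R(k)·t_k = -(2*k**2 - k + 1)*factorial(k).
Check: Δs_k = -(2*k**3 + 3*k**2 + 6*k + 1)*factorial(k). ✓
Sum = s_(9) − s_(0); s_(9) = -55883520, s_(0) = -1 ⇒ -55883519.

Σ = -55883519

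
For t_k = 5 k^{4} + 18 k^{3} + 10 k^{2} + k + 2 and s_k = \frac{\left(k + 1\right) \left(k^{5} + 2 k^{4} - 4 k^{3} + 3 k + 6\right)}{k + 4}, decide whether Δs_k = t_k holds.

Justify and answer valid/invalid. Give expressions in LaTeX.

s_(k+1) = (k + 2)*(3*k + (k + 1)**5 + 2*(k + 1)**4 - 4*(k + 1)**3 + 9)/(k + 5)
s_(k+1) − s_k = (5*k**6 + 51*k**5 + 164*k**4 + 193*k**3 + 88*k**2 + 29*k + 34)/(k**2 + 9*k + 20)
(s_(k+1) − s_k) − t_k = 3*(-4*k**5 - 36*k**4 - 86*k**3 - 41*k**2 - 3*k - 2)/(k**2 + 9*k + 20)

Invalid: residual \frac{3 \left(- 4 k^{5} - 36 k^{4} - 86 k^{3} - 41 k^{2} - 3 k - 2\right)}{k^{2} + 9 k + 20} ≠ 0.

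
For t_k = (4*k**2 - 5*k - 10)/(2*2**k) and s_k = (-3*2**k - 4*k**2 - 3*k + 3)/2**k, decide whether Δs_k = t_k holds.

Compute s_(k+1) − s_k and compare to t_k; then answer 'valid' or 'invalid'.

s_(k+1) = (-6*2**k - 3*k - 4*(k + 1)**2)/(2*2**k)
s_(k+1) − s_k = (4*k**2 - 5*k - 10)/(2*2**k)
(s_(k+1) − s_k) − t_k = 0

Valid — Δs_k = t_k.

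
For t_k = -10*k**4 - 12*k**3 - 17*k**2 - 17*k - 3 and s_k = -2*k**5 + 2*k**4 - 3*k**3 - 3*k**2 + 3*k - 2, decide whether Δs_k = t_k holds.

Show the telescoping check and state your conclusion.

Valid: the claim telescopes to t_k.

s_(k+1) = -2*k**5 - 8*k**4 - 15*k**3 - 20*k**2 - 14*k - 5
s_(k+1) − s_k = -10*k**4 - 12*k**3 - 17*k**2 - 17*k - 3
(s_(k+1) − s_k) − t_k = 0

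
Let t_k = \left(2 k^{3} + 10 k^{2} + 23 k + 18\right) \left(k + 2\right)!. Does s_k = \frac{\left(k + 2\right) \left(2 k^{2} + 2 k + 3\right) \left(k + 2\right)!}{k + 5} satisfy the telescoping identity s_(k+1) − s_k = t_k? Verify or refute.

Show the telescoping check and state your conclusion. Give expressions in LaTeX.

s_(k+1) = (k + 3)*(2*k**2 + 6*k + 7)*factorial(k + 3)/(k + 6)
s_(k+1) − s_k = (2*k**5 + 26*k**4 + 133*k**3 + 358*k**2 + 495*k + 279)*factorial(k + 2)/((k + 5)*(k + 6))
(s_(k+1) − s_k) − t_k = -3*(2*k**4 + 20*k**3 + 71*k**2 + 131*k + 87)*factorial(k + 2)/((k + 5)*(k + 6))

Invalid: residual - \frac{3 \left(2 k^{4} + 20 k^{3} + 71 k^{2} + 131 k + 87\right) \left(k + 2\right)!}{\left(k + 5\right) \left(k + 6\right)} ≠ 0.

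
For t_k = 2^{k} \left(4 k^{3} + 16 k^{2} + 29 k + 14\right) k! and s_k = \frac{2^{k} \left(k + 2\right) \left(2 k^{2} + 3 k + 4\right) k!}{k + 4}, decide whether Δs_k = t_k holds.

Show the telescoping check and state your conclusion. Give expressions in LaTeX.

Invalid: residual - \frac{2^{k + 1} \left(4 k^{4} + 32 k^{3} + 91 k^{2} + 127 k + 52\right) k!}{\left(k + 4\right) \left(k + 5\right)} ≠ 0.

s_(k+1) = 2**(k + 1)*(k + 3)*(2*k**2 + 7*k + 9)*factorial(k + 1)/(k + 5)
s_(k+1) − s_k = 2**k*(4*k**5 + 44*k**4 + 189*k**3 + 413*k**2 + 452*k + 176)*factorial(k)/((k + 4)*(k + 5))
(s_(k+1) − s_k) − t_k = -2**(k + 1)*(4*k**4 + 32*k**3 + 91*k**2 + 127*k + 52)*factorial(k)/((k + 4)*(k + 5))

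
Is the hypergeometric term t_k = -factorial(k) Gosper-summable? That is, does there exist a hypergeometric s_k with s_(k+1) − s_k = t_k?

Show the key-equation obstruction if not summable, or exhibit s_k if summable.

No; the degree bound rules out any f.

Compute t_(k+1)/t_k: get k + 1.
Take A(k)=k + 1, B(k)=1, C(k)=1.
Set up (k + 1)·f(k+1) − (1)·f(k) − (1) = 0.
d = -1 from the (1,0,0) case.
d = -1 < 0 ⇒ no nonzero polynomial f; not summable.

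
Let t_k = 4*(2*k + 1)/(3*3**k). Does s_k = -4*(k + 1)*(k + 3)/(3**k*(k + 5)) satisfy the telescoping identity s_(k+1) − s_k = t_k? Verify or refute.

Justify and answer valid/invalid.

s_(k+1) = -4*(k + 2)*(k + 4)/(3*3**k*(k + 6))
s_(k+1) − s_k = 4*(2*k**3 + 19*k**2 + 43*k + 14)/(3*3**k*(k**2 + 11*k + 30))
(s_(k+1) − s_k) − t_k = 16*(-k**2 - 7*k - 4)/(3*3**k*(k**2 + 11*k + 30))

Invalid: residual 16*(-k**2 - 7*k - 4)/(3*3**k*(k**2 + 11*k + 30)) ≠ 0.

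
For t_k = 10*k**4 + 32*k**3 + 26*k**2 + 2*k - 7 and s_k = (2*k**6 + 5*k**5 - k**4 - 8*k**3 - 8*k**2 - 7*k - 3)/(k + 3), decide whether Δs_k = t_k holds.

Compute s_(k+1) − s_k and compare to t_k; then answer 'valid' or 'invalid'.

s_(k+1) = (2*k**6 + 17*k**5 + 54*k**4 + 78*k**3 + 42*k**2 - 14*k - 20)/(k + 4)
s_(k+1) − s_k = (10*k**6 + 86*k**5 + 252*k**4 + 316*k**3 + 151*k**2 - 31*k - 48)/(k**2 + 7*k + 12)
(s_(k+1) − s_k) − t_k = 2*(-8*k**5 - 59*k**4 - 126*k**3 - 84*k**2 - 3*k + 18)/(k**2 + 7*k + 12)

Invalid: residual 2*(-8*k**5 - 59*k**4 - 126*k**3 - 84*k**2 - 3*k + 18)/(k**2 + 7*k + 12) ≠ 0.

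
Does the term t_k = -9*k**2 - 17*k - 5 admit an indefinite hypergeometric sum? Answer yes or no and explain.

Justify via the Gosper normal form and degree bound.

The ratio is (9*k**2 + 35*k + 31)/(9*k**2 + 17*k + 5).
A = 1, B = 1, C = k**2 + 17*k/9 + 5/9.
Set up (1)·f(k+1) − (1)·f(k) − (k**2 + 17*k/9 + 5/9) = 0.
From deg A=0, deg B=0, deg C=2: d=3.
Match coefficients ⇒ f(k) = k*(3*k**2 + 4*k - 2)/9.
Get s_k = R·t_k = k*(-3*k**2 - 4*k + 2) with R(k) = B(k−1)f(k)/C(k) = k*(3*k**2 + 4*k - 2)/(9*k**2 + 17*k + 5).
s_(k+1) − s_k = -9*k**2 - 17*k - 5 = t_k.

Yes. s_k = k*(-3*k**2 - 4*k + 2).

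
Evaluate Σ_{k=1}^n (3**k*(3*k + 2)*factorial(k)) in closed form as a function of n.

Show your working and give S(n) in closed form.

t_(k+1)/t_k = 3*(k + 1)*(3*k + 5)/(3*k + 2).
A = 3*k + 3, B = 1, C = k + 2/3.
Solve (3*k + 3)·f(k+1) − (1)·f(k) = k + 2/3.
deg f ≤ 0 (via 1,0,1).
Solve for f: f(k) = 1/3 (degree 0 ≤ 0).
Certificate R = B(k−1)f/C = 1/(3*k + 2) gives s_k = 3**k*factorial(k).
s_(k+1) − s_k = 3**k*(3*k + 2)*factorial(k) = t_k.
s_(n+1) = 3**(n + 1)*factorial(n + 1) and s_(1) = 3, so S(n) = 3*3**n*factorial(n + 1) - 3.

S(n) = 3*3**n*factorial(n + 1) - 3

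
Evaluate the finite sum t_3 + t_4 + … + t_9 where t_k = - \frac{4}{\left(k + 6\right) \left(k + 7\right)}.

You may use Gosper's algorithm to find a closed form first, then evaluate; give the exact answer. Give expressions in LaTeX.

Σ = -7/36

t_(k+1)/t_k = (k + 6)/(k + 8).
Take A(k)=k + 6, B(k)=k + 8, C(k)=1.
Set up (k + 6)·f(k+1) − (k + 7)·f(k) − (1) = 0.
Bound: deg f ≤ 1.
Solve for f: f(k) = k/6 (degree 1 ≤ 1).
So s_k = (B(k−1)f/C)·t_k = (k*(k + 7)/6)·t_k = -2*k/(3*k + 18).
Check: Δs_k = -4/(k**2 + 13*k + 42). ✓
Evaluate s at k=10 and k=3: -5/12 and -2/9; difference -7/36.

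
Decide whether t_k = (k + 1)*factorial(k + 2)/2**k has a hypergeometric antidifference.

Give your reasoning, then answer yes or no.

Yes. s_k = 2**(1 - k)*factorial(k + 2).

t_(k+1)/t_k = (k + 2)*(k + 3)/(2*(k + 1)).
Take A(k)=k/2 + 3/2, B(k)=1, C(k)=k + 1.
Key eq: (k/2 + 3/2)·f(k+1) = (1)·f(k) + (k + 1).
deg f ≤ 0 (via 1,0,1).
A polynomial solution: f(k) = 2.
So s_k = (B(k−1)f/C)·t_k = (2/(k + 1))·t_k = 2**(1 - k)*factorial(k + 2).
Check: Δs_k = (k + 1)*factorial(k + 2)/2**k. ✓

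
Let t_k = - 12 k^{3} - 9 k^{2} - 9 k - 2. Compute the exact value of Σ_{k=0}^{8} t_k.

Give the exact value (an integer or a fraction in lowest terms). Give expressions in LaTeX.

Σ = -17730

The ratio is (12*k**3 + 45*k**2 + 63*k + 32)/(12*k**3 + 9*k**2 + 9*k + 2).
Factor: A=1; B=1; C=k**3 + 3*k**2/4 + 3*k/4 + 1/6.
Need (1)·f(k+1) − (1)·f(k) = k**3 + 3*k**2/4 + 3*k/4 + 1/6.
d = 4 from the (0,0,3) case.
Solve for f: f(k) = k*(3*k**3 - 3*k**2 + 3*k - 1)/12 (degree 4 ≤ 4).
R(k) = B(k−1)·f(k)/C(k) = k*(3*k**3 - 3*k**2 + 3*k - 1)/(12*k**3 + 9*k**2 + 9*k + 2); s_k = R·t_k = k*(-3*k**3 + 3*k**2 - 3*k + 1).
s_(k+1) − s_k = -12*k**3 - 9*k**2 - 9*k - 2 = t_k.
Sum = s_(9) − s_(0); s_(9) = -17730, s_(0) = 0 ⇒ -17730.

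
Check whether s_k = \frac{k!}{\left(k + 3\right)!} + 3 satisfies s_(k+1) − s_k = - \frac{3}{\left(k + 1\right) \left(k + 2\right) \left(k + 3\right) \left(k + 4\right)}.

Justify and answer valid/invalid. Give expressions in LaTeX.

valid (s_(k+1) − s_k reduces to t_k)

s_(k+1) = factorial(k + 1)/factorial(k + 4) + 3
s_(k+1) − s_k = -3/((k + 1)*(k + 2)*(k + 3)*(k + 4))
(s_(k+1) − s_k) − t_k = 0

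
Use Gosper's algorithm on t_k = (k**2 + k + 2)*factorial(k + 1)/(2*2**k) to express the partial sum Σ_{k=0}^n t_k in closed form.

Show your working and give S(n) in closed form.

S(n) = 2**(-n - 1)*(n + 1)*factorial(n + 2)

The ratio is (k + 2)*(k + (k + 1)**2 + 3)/(2*(k**2 + k + 2)).
Normal form (A,B,C) = (k/2 + 1, 1, k**2 + k + 2).
Set up (k/2 + 1)·f(k+1) − (1)·f(k) − (k**2 + k + 2) = 0.
From deg A=1, deg B=0, deg C=2: d=1.
Solving with deg f ≤ 1: f(k) = 2*k.
R(k) = B(k−1)·f(k)/C(k) = 2*k/(k**2 + k + 2); s_k = R·t_k = k*factorial(k + 1)/2**k.
Check: Δs_k = (k**2 + k + 2)*factorial(k + 1)/(2*2**k). ✓
s_(n+1) = 2**(-n - 1)*(n + 1)*factorial(n + 2) and s_(0) = 0, so S(n) = 2**(-n - 1)*(n + 1)*factorial(n + 2).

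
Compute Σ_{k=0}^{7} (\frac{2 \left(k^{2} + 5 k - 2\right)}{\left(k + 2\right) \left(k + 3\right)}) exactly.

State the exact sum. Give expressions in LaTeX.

Σ = 48/5

t_(k+1)/t_k = (k + 2)*(5*k + (k + 1)**2 + 3)/((k + 4)*(k**2 + 5*k - 2)).
Normal form (A,B,C) = (k + 2, k + 4, k**2 + 5*k - 2).
Key eq: (k + 2)·f(k+1) = (k + 3)·f(k) + (k**2 + 5*k - 2).
deg f ≤ 2 (via 1,1,2).
Solve for f: f(k) = k*(k - 2) (degree 2 ≤ 2).
Then R = B(k−1)f/C = k*(k - 2)*(k + 3)/(k**2 + 5*k - 2), so s_k = R(k)·t_k = 2*k*(k - 2)/(k + 2).
Check: Δs_k = 2*(k**2 + 5*k - 2)/(k**2 + 5*k + 6). ✓
Sum = s_(8) − s_(0); s_(8) = 48/5, s_(0) = 0 ⇒ 48/5.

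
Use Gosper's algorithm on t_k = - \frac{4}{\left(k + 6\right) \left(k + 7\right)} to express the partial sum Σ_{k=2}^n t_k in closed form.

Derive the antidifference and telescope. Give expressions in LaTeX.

The ratio is (k + 6)/(k + 8).
A = k + 6, B = k + 8, C = 1.
Solve (k + 6)·f(k+1) − (k + 7)·f(k) = 1.
deg f ≤ 1 (via 1,1,0).
A polynomial solution: f(k) = k/6.
R(k) = B(k−1)·f(k)/C(k) = k*(k + 7)/6; s_k = R·t_k = -2*k/(3*k + 18).
Verify: -4/(k**2 + 13*k + 42) matches t_k.
Σ_(k=2)^n t_k = s_(n+1) − s_(2) = (2*(-n - 1)/(3*(n + 7))) − (-1/6), i.e. (1 - n)/(2*(n + 7)).

S(n) = \frac{1 - n}{2 \left(n + 7\right)}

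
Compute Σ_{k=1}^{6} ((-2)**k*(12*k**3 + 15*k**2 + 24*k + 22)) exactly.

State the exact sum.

Σ = 160878

t_(k+1)/t_k = 2*(-12*k**3 - 51*k**2 - 90*k - 73)/(12*k**3 + 15*k**2 + 24*k + 22).
So A=-2 and B=1, with C=k**3 + 5*k**2/4 + 2*k + 11/6.
Solve (-2)·f(k+1) − (1)·f(k) = k**3 + 5*k**2/4 + 2*k + 11/6.
d = 3 from the (0,0,3) case.
Solve for f: f(k) = -(4*k**3 - 3*k**2 + 4*k + 4)/12 (degree 3 ≤ 3).
So s_k = (B(k−1)f/C)·t_k = (-(4*k**3 - 3*k**2 + 4*k + 4)/(12*k**3 + 15*k**2 + 24*k + 22))·t_k = (-2)**k*(-4*k**3 + 3*k**2 - 4*k - 4).
Check: Δs_k = (-2)**k*(12*k**3 + 15*k**2 + 24*k + 22). ✓
Telescoping: Σ = s_(7) − s_(1) = 160896 − (18) = 160878.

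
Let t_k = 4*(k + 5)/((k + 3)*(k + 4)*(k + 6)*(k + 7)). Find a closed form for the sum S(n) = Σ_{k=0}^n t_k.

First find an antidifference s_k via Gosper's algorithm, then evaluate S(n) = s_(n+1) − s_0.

S(n) = (n**2 + 11*n + 10)/(9*(n**2 + 11*n + 28))

Compute t_(k+1)/t_k: get (k + 3)*(k + 6)**2/((k + 5)**2*(k + 8)).
So A=k + 3 and B=k + 8, with C=k**2 + 10*k + 25.
Need (k + 3)·f(k+1) − (k + 7)·f(k) = k**2 + 10*k + 25.
From deg A=1, deg B=1, deg C=2: d=4.
Coefficient equations give f(k) = k*(k + 4)*(k + 5)*(k + 9)/36.
Then R = B(k−1)f/C = k*(k + 4)*(k + 7)*(k + 9)/(36*(k + 5)), so s_k = R(k)·t_k = k*(k + 9)/(9*(k**2 + 9*k + 18)).
Δs = 4*(k + 5)/(k**4 + 20*k**3 + 145*k**2 + 450*k + 504), as required.
s_(n+1) = (n**2 + 11*n + 10)/(9*(n**2 + 11*n + 28)) and s_(0) = 0, so S(n) = (n**2 + 11*n + 10)/(9*(n**2 + 11*n + 28)).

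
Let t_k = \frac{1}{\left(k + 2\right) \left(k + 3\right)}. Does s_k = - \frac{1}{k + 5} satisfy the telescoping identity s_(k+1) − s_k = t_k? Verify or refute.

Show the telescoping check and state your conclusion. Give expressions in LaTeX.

Invalid: residual \frac{6 \left(- k - 4\right)}{k^{4} + 16 k^{3} + 91 k^{2} + 216 k + 180} ≠ 0.

s_(k+1) = -1/(k + 6)
s_(k+1) − s_k = 1/((k + 5)*(k + 6))
(s_(k+1) − s_k) − t_k = 6*(-k - 4)/(k**4 + 16*k**3 + 91*k**2 + 216*k + 180)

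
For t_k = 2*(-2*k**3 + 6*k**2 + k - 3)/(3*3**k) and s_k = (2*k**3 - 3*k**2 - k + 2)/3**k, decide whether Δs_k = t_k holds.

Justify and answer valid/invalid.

Valid — Δs_k = t_k.

s_(k+1) = k*(2*k**2 + 3*k - 1)/(3*3**k)
s_(k+1) − s_k = 2*(-2*k**3 + 6*k**2 + k - 3)/(3*3**k)
(s_(k+1) − s_k) − t_k = 0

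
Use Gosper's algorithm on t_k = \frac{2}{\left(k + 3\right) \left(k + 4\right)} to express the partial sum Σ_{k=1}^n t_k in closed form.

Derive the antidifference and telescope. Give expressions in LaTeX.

S(n) = \frac{n}{2 \left(n + 4\right)}

Compute t_(k+1)/t_k: get (k + 3)/(k + 5).
A = k + 3, B = k + 5, C = 1.
f must satisfy (k + 3)·f(k+1) − (k + 4)·f(k) = 1.
Bound: deg f ≤ 1.
Coefficient equations give f(k) = k/3.
Get s_k = R·t_k = 2*k/(3*(k + 3)) with R(k) = B(k−1)f(k)/C(k) = k*(k + 4)/3.
s_(k+1) − s_k = 2/(k**2 + 7*k + 12) = t_k.
Σ_(k=1)^n t_k = s_(n+1) − s_(1) = (2*(n + 1)/(3*(n + 4))) − (1/6), i.e. n/(2*(n + 4)).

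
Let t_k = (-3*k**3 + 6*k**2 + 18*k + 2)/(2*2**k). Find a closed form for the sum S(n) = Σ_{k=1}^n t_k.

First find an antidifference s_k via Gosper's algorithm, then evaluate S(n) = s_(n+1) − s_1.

Step 1: r(k) = (3*k**3 + 3*k**2 - 21*k - 23)/(2*(3*k**3 - 6*k**2 - 18*k - 2)).
A = 1/2, B = 1, C = k**3 - 2*k**2 - 6*k - 2/3.
Solve (1/2)·f(k+1) − (1)·f(k) = k**3 - 2*k**2 - 6*k - 2/3.
Bound: deg f ≤ 3.
Solving with deg f ≤ 3: f(k) = -2*(3*k**3 + 3*k**2 - 3*k + 1)/3.
So s_k = (B(k−1)f/C)·t_k = (-2*(3*k**3 + 3*k**2 - 3*k + 1)/(3*k**3 - 6*k**2 - 18*k - 2))·t_k = (3*k**3 + 3*k**2 - 3*k + 1)/2**k.
Δs = (-3*k**3 + 6*k**2 + 18*k + 2)/(2*2**k), as required.
s_(n+1) = 2**(-n - 1)*(3*n**3 + 12*n**2 + 12*n + 4) and s_(1) = 2, so S(n) = 2**(-n - 1)*(-2**(n + 2) + 3*n**3 + 12*n**2 + 12*n + 4).

S(n) = 2**(-n - 1)*(-2**(n + 2) + 3*n**3 + 12*n**2 + 12*n + 4)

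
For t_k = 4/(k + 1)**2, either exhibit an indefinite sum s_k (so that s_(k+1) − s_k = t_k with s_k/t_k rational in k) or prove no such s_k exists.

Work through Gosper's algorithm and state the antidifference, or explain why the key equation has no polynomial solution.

no hypergeometric antidifference exists

Compute t_(k+1)/t_k: get (k + 1)**2/(k + 2)**2.
Factor: A=k**2 + 2*k + 1; B=k**2 + 4*k + 4; C=1.
Key eq: (k**2 + 2*k + 1)·f(k+1) = (k**2 + 2*k + 1)·f(k) + (1).
Bound: deg f ≤ 0.
Write f(k) = c0. Then LHS − RHS = -1, requiring -1 = 0: contradictory. No certificate.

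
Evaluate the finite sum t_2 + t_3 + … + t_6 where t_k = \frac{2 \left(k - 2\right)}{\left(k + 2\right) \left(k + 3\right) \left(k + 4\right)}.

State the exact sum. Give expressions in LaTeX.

Ratio r(k) = (k - 1)*(k + 2)/((k - 2)*(k + 5)).
A = k + 2, B = k + 5, C = k - 2.
Key eq: (k + 2)·f(k+1) = (k + 4)·f(k) + (k - 2).
d = 2 from the (1,1,1) case.
Coefficient equations give f(k) = -k.
Certificate R = B(k−1)f/C = -k*(k + 4)/(k - 2) gives s_k = -2*k/((k + 2)*(k + 3)).
Δs = 2*(k - 2)/(k**3 + 9*k**2 + 26*k + 24), as required.
Sum = s_(7) − s_(2); s_(7) = -7/45, s_(2) = -1/5 ⇒ 2/45.

Σ = 2/45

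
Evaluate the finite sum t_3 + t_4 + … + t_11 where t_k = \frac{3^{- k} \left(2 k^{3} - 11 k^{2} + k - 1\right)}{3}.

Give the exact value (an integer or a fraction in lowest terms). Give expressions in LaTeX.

Ratio r(k) = (k + 2*(k + 1)**3 - 11*(k + 1)**2)/(3*(2*k**3 - 11*k**2 + k - 1)).
Gosper form: A/B · C(k+1)/C(k) with A=1/3, B=1, C=k**3 - 11*k**2/2 + k/2 - 1/2.
Solve (1/3)·f(k+1) − (1)·f(k) = k**3 - 11*k**2/2 + k/2 - 1/2.
deg f ≤ 3 (via 0,0,3).
Solving with deg f ≤ 3: f(k) = -3*(k**3 - 4*k**2 - 2*k - 3)/2.
So s_k = (B(k−1)f/C)·t_k = (-3*(k**3 - 4*k**2 - 2*k - 3)/(2*k**3 - 11*k**2 + k - 1))·t_k = (-k**3 + 4*k**2 + 2*k + 3)/3**k.
Δs = (2*k**3 - 11*k**2 + k - 1)/(3*3**k), as required.
Telescoping: Σ = s_(12) − s_(3) = -125/59049 − (2/3) = -39491/59049.

Σ = -39491/59049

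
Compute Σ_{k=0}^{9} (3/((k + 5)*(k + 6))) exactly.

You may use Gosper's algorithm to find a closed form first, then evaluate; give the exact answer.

Σ = 2/5

The ratio is (k + 5)/(k + 7).
So A=k + 5 and B=k + 7, with C=1.
f must satisfy (k + 5)·f(k+1) − (k + 6)·f(k) = 1.
Bound: deg f ≤ 1.
Match coefficients ⇒ f(k) = k/5.
Then R = B(k−1)f/C = k*(k + 6)/5, so s_k = R(k)·t_k = 3*k/(5*(k + 5)).
Check: Δs_k = 3/(k**2 + 11*k + 30). ✓
Sum = s_(10) − s_(0); s_(10) = 2/5, s_(0) = 0 ⇒ 2/5.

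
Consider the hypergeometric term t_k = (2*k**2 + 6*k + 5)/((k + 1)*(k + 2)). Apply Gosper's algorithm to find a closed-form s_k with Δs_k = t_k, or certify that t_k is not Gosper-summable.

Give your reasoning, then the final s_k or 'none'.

r(k) = (k + 1)*(6*k + 2*(k + 1)**2 + 11)/((k + 3)*(2*k**2 + 6*k + 5)) after simplifying.
Factor: A=k + 1; B=k + 3; C=k**2 + 3*k + 5/2.
Set up (k + 1)·f(k+1) − (k + 2)·f(k) − (k**2 + 3*k + 5/2) = 0.
deg f ≤ 2 (via 1,1,2).
Solving with deg f ≤ 2: f(k) = k*(2*k + 3)/2.
Then R = B(k−1)f/C = k*(k + 2)*(2*k + 3)/(2*k**2 + 6*k + 5), so s_k = R(k)·t_k = k*(2*k + 3)/(k + 1).
Verify: (2*k**2 + 6*k + 5)/(k**2 + 3*k + 2) matches t_k.

s_k = k*(2*k + 3)/(k + 1)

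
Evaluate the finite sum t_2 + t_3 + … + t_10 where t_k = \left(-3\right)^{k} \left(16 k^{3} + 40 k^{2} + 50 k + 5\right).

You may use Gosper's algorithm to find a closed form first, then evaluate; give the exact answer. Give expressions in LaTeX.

t_(k+1)/t_k = 3*(-16*k**3 - 88*k**2 - 178*k - 111)/(16*k**3 + 40*k**2 + 50*k + 5).
Gosper form: A/B · C(k+1)/C(k) with A=-3, B=1, C=k**3 + 5*k**2/2 + 25*k/8 + 5/16.
Need (-3)·f(k+1) − (1)·f(k) = k**3 + 5*k**2/2 + 25*k/8 + 5/16.
d = 3 from the (0,0,3) case.
Coefficient equations give f(k) = -(4*k**3 + k**2 + 2*k - 4)/16.
Then R = B(k−1)f/C = -(4*k**3 + k**2 + 2*k - 4)/(16*k**3 + 40*k**2 + 50*k + 5), so s_k = R(k)·t_k = (-3)**k*(-4*k**3 - k**2 - 2*k + 4).
s_(k+1) − s_k = (-3)**k*(16*k**3 + 40*k**2 + 50*k + 5) = t_k.
Sum = s_(11) − s_(2); s_(11) = 967754061, s_(2) = -324 ⇒ 967754385.

Σ = 967754385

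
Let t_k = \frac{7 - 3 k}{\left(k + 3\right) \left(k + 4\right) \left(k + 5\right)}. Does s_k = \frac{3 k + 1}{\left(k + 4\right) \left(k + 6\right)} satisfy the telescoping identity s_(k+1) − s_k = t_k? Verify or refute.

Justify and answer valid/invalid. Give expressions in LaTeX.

s_(k+1) = (3*k + 4)/((k + 5)*(k + 7))
s_(k+1) − s_k = (-3*k**2 - 5*k + 61)/(k**4 + 22*k**3 + 179*k**2 + 638*k + 840)
(s_(k+1) − s_k) − t_k = 3*(6*k**2 + 27*k - 37)/(k**5 + 25*k**4 + 245*k**3 + 1175*k**2 + 2754*k + 2520)

Invalid: residual \frac{3 \left(6 k^{2} + 27 k - 37\right)}{k^{5} + 25 k^{4} + 245 k^{3} + 1175 k^{2} + 2754 k + 2520} ≠ 0.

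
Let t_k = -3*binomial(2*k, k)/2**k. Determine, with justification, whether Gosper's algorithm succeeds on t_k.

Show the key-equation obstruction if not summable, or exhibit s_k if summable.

The ratio is (2*k + 1)/(k + 1).
Gosper form: A/B · C(k+1)/C(k) with A=2*k + 1, B=k + 1, C=1.
f must satisfy (2*k + 1)·f(k+1) − (k)·f(k) = 1.
deg f ≤ -1 (via 1,1,0).
d = -1 < 0 ⇒ no nonzero polynomial f; not summable.

No — t_k has no hypergeometric antidifference.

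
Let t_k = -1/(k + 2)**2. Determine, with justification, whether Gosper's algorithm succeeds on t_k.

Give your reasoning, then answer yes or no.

No — key equation has no polynomial f.

r(k) = (k + 2)**2/(k + 3)**2 after simplifying.
A = k**2 + 4*k + 4, B = k**2 + 6*k + 9, C = 1.
f must satisfy (k**2 + 4*k + 4)·f(k+1) − (k**2 + 4*k + 4)·f(k) = 1.
deg f ≤ 0 (via 2,2,0).
Generic f = c0 gives residual -1; -1 = 0 cannot hold, so t_k is not Gosper-summable.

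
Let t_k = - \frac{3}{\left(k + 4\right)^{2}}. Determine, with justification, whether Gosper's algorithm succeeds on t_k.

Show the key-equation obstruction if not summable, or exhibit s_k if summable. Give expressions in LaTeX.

No — t_k has no hypergeometric antidifference.

Compute t_(k+1)/t_k: get (k + 4)**2/(k + 5)**2.
Gosper form: A/B · C(k+1)/C(k) with A=k**2 + 8*k + 16, B=k**2 + 10*k + 25, C=1.
Set up (k**2 + 8*k + 16)·f(k+1) − (k**2 + 8*k + 16)·f(k) − (1) = 0.
From deg A=2, deg B=2, deg C=0: d=0.
Put f(k) = c0: A·f(k+1) − B(k−1)·f(k) − C = -1; need -1 = 0 — inconsistent ⇒ no f, not summable.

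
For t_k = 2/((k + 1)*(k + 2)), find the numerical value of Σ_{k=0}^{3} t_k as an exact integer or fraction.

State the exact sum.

Σ = 8/5

The ratio is (k + 1)/(k + 3).
Take A(k)=k + 1, B(k)=k + 3, C(k)=1.
f must satisfy (k + 1)·f(k+1) − (k + 2)·f(k) = 1.
From deg A=1, deg B=1, deg C=0: d=1.
Coefficient equations give f(k) = k.
R(k) = B(k−1)·f(k)/C(k) = k*(k + 2); s_k = R·t_k = 2*k/(k + 1).
Δs = 2/(k**2 + 3*k + 2), as required.
Evaluate s at k=4 and k=0: 8/5 and 0; difference 8/5.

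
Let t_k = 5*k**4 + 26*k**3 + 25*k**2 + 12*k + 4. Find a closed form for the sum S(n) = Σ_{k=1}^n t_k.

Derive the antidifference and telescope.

S(n) = n*(n**4 + 9*n**3 + 23*n**2 + 25*n + 14)

The ratio is (5*k**4 + 46*k**3 + 133*k**2 + 160*k + 72)/(5*k**4 + 26*k**3 + 25*k**2 + 12*k + 4).
Normal form (A,B,C) = (1, 1, k**4 + 26*k**3/5 + 5*k**2 + 12*k/5 + 4/5).
Set up (1)·f(k+1) − (1)·f(k) − (k**4 + 26*k**3/5 + 5*k**2 + 12*k/5 + 4/5) = 0.
Bound: deg f ≤ 5.
Coefficient equations give f(k) = k*(k**4 + 4*k**3 - 3*k**2 + 2)/5.
Get s_k = R·t_k = k*(k**4 + 4*k**3 - 3*k**2 + 2) with R(k) = B(k−1)f(k)/C(k) = k*(k**4 + 4*k**3 - 3*k**2 + 2)/(5*k**4 + 26*k**3 + 25*k**2 + 12*k + 4).
s_(k+1) − s_k = 5*k**4 + 26*k**3 + 25*k**2 + 12*k + 4 = t_k.
Telescope: S(n) = s_(n+1) − s_(1) = n**5 + 9*n**4 + 23*n**3 + 25*n**2 + 14*n + 4 − (4) = n*(n**4 + 9*n**3 + 23*n**2 + 25*n + 14).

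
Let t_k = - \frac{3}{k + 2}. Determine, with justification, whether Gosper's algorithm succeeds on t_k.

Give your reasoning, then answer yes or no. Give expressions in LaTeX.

t_(k+1)/t_k = (k + 2)/(k + 3).
Factor: A=k + 2; B=k + 3; C=1.
Set up (k + 2)·f(k+1) − (k + 2)·f(k) − (1) = 0.
Bound: deg f ≤ 0.
Write f(k) = c0. Then LHS − RHS = -1, requiring -1 = 0: contradictory. No certificate.

No. Not Gosper-summable.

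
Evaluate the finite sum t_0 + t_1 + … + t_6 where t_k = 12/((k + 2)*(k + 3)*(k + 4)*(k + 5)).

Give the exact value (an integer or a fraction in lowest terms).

Step 1: r(k) = (k + 2)/(k + 6).
Factor: A=k + 2; B=k + 6; C=1.
Set up (k + 2)·f(k+1) − (k + 5)·f(k) − (1) = 0.
From deg A=1, deg B=1, deg C=0: d=3.
Match coefficients ⇒ f(k) = k*(k**2 + 9*k + 26)/72.
So s_k = (B(k−1)f/C)·t_k = (k*(k + 5)*(k**2 + 9*k + 26)/72)·t_k = k*(k**2 + 9*k + 26)/(6*(k + 2)*(k + 3)*(k + 4)).
Δs = 12/(k**4 + 14*k**3 + 71*k**2 + 154*k + 120), as required.
Σ_(k=0)^(6) t_k = s_(7) − s_(0) = 161/990 − (0) = 161/990.

Σ = 161/990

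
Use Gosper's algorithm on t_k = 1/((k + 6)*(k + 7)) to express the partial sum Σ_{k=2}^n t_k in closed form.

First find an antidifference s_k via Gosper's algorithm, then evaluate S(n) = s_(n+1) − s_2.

S(n) = (n - 1)/(8*(n + 7))

Ratio r(k) = (k + 6)/(k + 8).
Gosper form: A/B · C(k+1)/C(k) with A=k + 6, B=k + 8, C=1.
Key eq: (k + 6)·f(k+1) = (k + 7)·f(k) + (1).
From deg A=1, deg B=1, deg C=0: d=1.
Match coefficients ⇒ f(k) = k/6.
So s_k = (B(k−1)f/C)·t_k = (k*(k + 7)/6)·t_k = k/(6*(k + 6)).
s_(k+1) − s_k = 1/(k**2 + 13*k + 42) = t_k.
Σ_(k=2)^n t_k = s_(n+1) − s_(2) = ((n + 1)/(6*(n + 7))) − (1/24), i.e. (n - 1)/(8*(n + 7)).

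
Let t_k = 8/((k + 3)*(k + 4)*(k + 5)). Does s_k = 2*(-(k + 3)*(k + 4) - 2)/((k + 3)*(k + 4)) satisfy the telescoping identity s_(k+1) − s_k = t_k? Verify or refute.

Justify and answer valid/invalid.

valid (s_(k+1) − s_k reduces to t_k)

s_(k+1) = 2*(-(k + 4)*(k + 5) - 2)/((k + 4)*(k + 5))
s_(k+1) − s_k = 8/(k**3 + 12*k**2 + 47*k + 60)
(s_(k+1) − s_k) − t_k = 0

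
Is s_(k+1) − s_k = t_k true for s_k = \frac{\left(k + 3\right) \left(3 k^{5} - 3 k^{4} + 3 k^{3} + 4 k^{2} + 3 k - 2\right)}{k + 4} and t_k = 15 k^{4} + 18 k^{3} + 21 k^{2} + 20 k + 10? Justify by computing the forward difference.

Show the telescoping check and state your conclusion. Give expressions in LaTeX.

Invalid: residual \frac{- 12 k^{5} - 81 k^{4} - 90 k^{3} - 100 k^{2} - 87 k - 42}{k^{2} + 9 k + 20} ≠ 0.

s_(k+1) = (3*k**6 + 24*k**5 + 69*k**4 + 109*k**3 + 123*k**2 + 100*k + 32)/(k + 5)
s_(k+1) − s_k = (15*k**6 + 141*k**5 + 402*k**4 + 479*k**3 + 510*k**2 + 403*k + 158)/(k**2 + 9*k + 20)
(s_(k+1) − s_k) − t_k = (-12*k**5 - 81*k**4 - 90*k**3 - 100*k**2 - 87*k - 42)/(k**2 + 9*k + 20)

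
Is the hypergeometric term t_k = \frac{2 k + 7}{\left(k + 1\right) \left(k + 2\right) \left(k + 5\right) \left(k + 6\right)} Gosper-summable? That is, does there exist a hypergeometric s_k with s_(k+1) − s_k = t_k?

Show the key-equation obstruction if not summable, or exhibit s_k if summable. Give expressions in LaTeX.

Yes. s_k = \frac{k \left(k + 6\right)}{5 \left(k^{2} + 6 k + 5\right)}.

Compute t_(k+1)/t_k: get (k + 1)*(k + 5)*(2*k + 9)/((k + 3)*(k + 7)*(2*k + 7)).
So A=k + 1 and B=k + 7, with C=k**3 + 21*k**2/2 + 73*k/2 + 42.
f must satisfy (k + 1)·f(k+1) − (k + 6)·f(k) = k**3 + 21*k**2/2 + 73*k/2 + 42.
From deg A=1, deg B=1, deg C=3: d=5.
Coefficient equations give f(k) = k*(k + 2)*(k + 3)*(k + 4)*(k + 6)/10.
Then R = B(k−1)f/C = k*(k + 2)*(k + 6)**2/(5*(2*k + 7)), so s_k = R(k)·t_k = k*(k + 6)/(5*(k**2 + 6*k + 5)).
s_(k+1) − s_k = (2*k + 7)/(k**4 + 14*k**3 + 65*k**2 + 112*k + 60) = t_k.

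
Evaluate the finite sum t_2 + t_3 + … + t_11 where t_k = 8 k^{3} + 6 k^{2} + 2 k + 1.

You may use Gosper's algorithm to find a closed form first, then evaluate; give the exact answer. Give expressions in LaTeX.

The ratio is (8*k**3 + 30*k**2 + 38*k + 17)/(8*k**3 + 6*k**2 + 2*k + 1).
A = 1, B = 1, C = k**3 + 3*k**2/4 + k/4 + 1/8.
f must satisfy (1)·f(k+1) − (1)·f(k) = k**3 + 3*k**2/4 + k/4 + 1/8.
Bound: deg f ≤ 4.
Solving with deg f ≤ 4: f(k) = k*(2*k**3 - 2*k**2 + 1)/8.
So s_k = (B(k−1)f/C)·t_k = (k*(2*k**3 - 2*k**2 + 1)/(8*k**3 + 6*k**2 + 2*k + 1))·t_k = 2*k**4 - 2*k**3 + k.
Δs = 8*k**3 + 6*k**2 + 2*k + 1, as required.
Sum = s_(12) − s_(2); s_(12) = 38028, s_(2) = 18 ⇒ 38010.

Σ = 38010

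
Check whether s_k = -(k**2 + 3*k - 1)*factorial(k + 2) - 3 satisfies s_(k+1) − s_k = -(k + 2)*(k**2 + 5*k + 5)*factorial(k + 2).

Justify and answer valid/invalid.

valid; difference matches t_k

s_(k+1) = -(3*k + (k + 1)**2 + 2)*factorial(k + 3) - 3
s_(k+1) − s_k = -(k + 2)*(k**2 + 5*k + 5)*factorial(k + 2)
(s_(k+1) − s_k) − t_k = 0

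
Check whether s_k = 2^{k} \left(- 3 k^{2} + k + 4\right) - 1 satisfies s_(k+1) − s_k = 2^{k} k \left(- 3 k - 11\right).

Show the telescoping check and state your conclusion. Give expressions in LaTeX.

Valid — Δs_k = t_k.

s_(k+1) = 2**(k + 1)*(k - 3*(k + 1)**2 + 5) - 1
s_(k+1) − s_k = 2**k*k*(-3*k - 11)
(s_(k+1) − s_k) − t_k = 0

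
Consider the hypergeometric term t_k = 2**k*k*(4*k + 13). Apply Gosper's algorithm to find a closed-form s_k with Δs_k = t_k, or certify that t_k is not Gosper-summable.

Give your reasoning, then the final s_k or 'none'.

t_(k+1)/t_k = 2*(k + 1)*(4*k + 17)/(k*(4*k + 13)).
Gosper form: A/B · C(k+1)/C(k) with A=2, B=1, C=k**2 + 13*k/4.
Need (2)·f(k+1) − (1)·f(k) = k**2 + 13*k/4.
d = 2 from the (0,0,2) case.
Coefficient equations give f(k) = (4*k**2 - 3*k - 2)/4.
Then R = B(k−1)f/C = (4*k**2 - 3*k - 2)/(k*(4*k + 13)), so s_k = R(k)·t_k = 2**k*(4*k**2 - 3*k - 2).
Verify: 2**k*k*(4*k + 13) matches t_k.

s_k = 2**k*(4*k**2 - 3*k - 2)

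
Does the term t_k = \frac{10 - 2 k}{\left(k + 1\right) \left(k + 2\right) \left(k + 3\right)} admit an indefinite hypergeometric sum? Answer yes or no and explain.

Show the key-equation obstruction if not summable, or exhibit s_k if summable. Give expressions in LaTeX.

Yes. s_k = \frac{2 k \left(k + 4\right)}{\left(k + 1\right) \left(k + 2\right)}.

r(k) = (k - 4)*(k + 1)/((k - 5)*(k + 4)) after simplifying.
So A=k + 1 and B=k + 4, with C=k - 5.
Key eq: (k + 1)·f(k+1) = (k + 3)·f(k) + (k - 5).
Bound: deg f ≤ 2.
Solving with deg f ≤ 2: f(k) = -k*(k + 4).
So s_k = (B(k−1)f/C)·t_k = (-k*(k + 3)*(k + 4)/(k - 5))·t_k = 2*k*(k + 4)/((k + 1)*(k + 2)).
Verify: 2*(5 - k)/(k**3 + 6*k**2 + 11*k + 6) matches t_k.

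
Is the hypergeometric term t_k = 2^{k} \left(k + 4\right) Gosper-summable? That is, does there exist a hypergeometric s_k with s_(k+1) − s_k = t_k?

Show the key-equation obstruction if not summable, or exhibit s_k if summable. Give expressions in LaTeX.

Yes. s_k = 2^{k} \left(k + 2\right).

Step 1: r(k) = 2*(k + 5)/(k + 4).
So A=2 and B=1, with C=k + 4.
Key eq: (2)·f(k+1) = (1)·f(k) + (k + 4).
From deg A=0, deg B=0, deg C=1: d=1.
Solving with deg f ≤ 1: f(k) = k + 2.
Get s_k = R·t_k = 2**k*(k + 2) with R(k) = B(k−1)f(k)/C(k) = (k + 2)/(k + 4).
Check: Δs_k = 2**k*(k + 4). ✓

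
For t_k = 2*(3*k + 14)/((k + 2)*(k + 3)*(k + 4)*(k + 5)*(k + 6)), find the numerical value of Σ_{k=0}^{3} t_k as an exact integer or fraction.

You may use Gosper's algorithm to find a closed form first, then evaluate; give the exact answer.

Ratio r(k) = (k + 2)*(3*k + 17)/((k + 7)*(3*k + 14)).
A = k + 2, B = k + 7, C = k + 14/3.
f must satisfy (k + 2)·f(k+1) − (k + 6)·f(k) = k + 14/3.
Degrees (1,1,1) ⇒ d ≤ 4.
A polynomial solution: f(k) = k*(k + 4)*(k**2 + 10*k + 31)/90.
R(k) = B(k−1)·f(k)/C(k) = k*(k + 4)*(k + 6)*(k**2 + 10*k + 31)/(30*(3*k + 14)); s_k = R·t_k = k*(k**2 + 10*k + 31)/(15*(k**3 + 10*k**2 + 31*k + 30)).
Verify: 2*(3*k + 14)/(k**5 + 20*k**4 + 155*k**3 + 580*k**2 + 1044*k + 720) matches t_k.
Sum = s_(4) − s_(0); s_(4) = 58/945, s_(0) = 0 ⇒ 58/945.

Σ = 58/945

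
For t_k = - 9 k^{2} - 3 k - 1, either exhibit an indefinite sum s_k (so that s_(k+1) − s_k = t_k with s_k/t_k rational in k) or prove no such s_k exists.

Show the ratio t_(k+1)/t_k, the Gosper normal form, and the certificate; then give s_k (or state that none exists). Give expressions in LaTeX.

t_(k+1)/t_k = (9*k**2 + 21*k + 13)/(9*k**2 + 3*k + 1).
Normal form (A,B,C) = (1, 1, k**2 + k/3 + 1/9).
Set up (1)·f(k+1) − (1)·f(k) − (k**2 + k/3 + 1/9) = 0.
Bound: deg f ≤ 3.
Solve for f: f(k) = k*(3*k**2 - 3*k + 1)/9 (degree 3 ≤ 3).
So s_k = (B(k−1)f/C)·t_k = (k*(3*k**2 - 3*k + 1)/(9*k**2 + 3*k + 1))·t_k = k*(-3*k**2 + 3*k - 1).
Δs = -9*k**2 - 3*k - 1, as required.

s_k = k \left(- 3 k^{2} + 3 k - 1\right)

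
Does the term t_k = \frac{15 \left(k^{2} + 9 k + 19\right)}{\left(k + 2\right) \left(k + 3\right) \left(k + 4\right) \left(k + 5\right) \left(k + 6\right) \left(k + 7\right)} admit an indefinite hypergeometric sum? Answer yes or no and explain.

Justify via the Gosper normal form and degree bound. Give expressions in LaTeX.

Compute t_(k+1)/t_k: get (k + 2)*(9*k + (k + 1)**2 + 28)/((k + 8)*(k**2 + 9*k + 19)).
Gosper form: A/B · C(k+1)/C(k) with A=k + 2, B=k + 8, C=k**2 + 9*k + 19.
Need (k + 2)·f(k+1) − (k + 7)·f(k) = k**2 + 9*k + 19.
Bound: deg f ≤ 5.
Solve for f: f(k) = k*(k + 3)*(k + 5)*(k**2 + 12*k + 44)/144 (degree 5 ≤ 5).
R(k) = B(k−1)·f(k)/C(k) = k*(k + 3)*(k + 5)*(k + 7)*(k**2 + 12*k + 44)/(144*(k**2 + 9*k + 19)); s_k = R·t_k = 5*k*(k**2 + 12*k + 44)/(48*(k**3 + 12*k**2 + 44*k + 48)).
s_(k+1) − s_k = 15*(k**2 + 9*k + 19)/(k**6 + 27*k**5 + 295*k**4 + 1665*k**3 + 5104*k**2 + 8028*k + 5040) = t_k.

Yes. s_k = \frac{5 k \left(k^{2} + 12 k + 44\right)}{48 \left(k^{3} + 12 k^{2} + 44 k + 48\right)}.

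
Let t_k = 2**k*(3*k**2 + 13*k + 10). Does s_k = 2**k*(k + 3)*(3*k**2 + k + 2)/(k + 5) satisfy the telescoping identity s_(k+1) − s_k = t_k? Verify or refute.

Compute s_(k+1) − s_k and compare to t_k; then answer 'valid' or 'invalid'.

Invalid: residual 2**(k + 1)*(-3*k**3 - 25*k**2 - 74*k - 48)/(k**2 + 11*k + 30) ≠ 0.

s_(k+1) = 2**(k + 1)*(k + 4)*(k + 3*(k + 1)**2 + 3)/(k + 6)
s_(k+1) − s_k = 2**k*(3*k**4 + 40*k**3 + 193*k**2 + 352*k + 204)/(k**2 + 11*k + 30)
(s_(k+1) − s_k) − t_k = 2**(k + 1)*(-3*k**3 - 25*k**2 - 74*k - 48)/(k**2 + 11*k + 30)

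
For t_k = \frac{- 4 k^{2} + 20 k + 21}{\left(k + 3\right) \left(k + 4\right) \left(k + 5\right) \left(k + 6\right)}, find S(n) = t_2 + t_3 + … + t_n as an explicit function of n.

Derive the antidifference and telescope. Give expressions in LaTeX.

S(n) = \frac{- 5 n^{3} + 93 n^{2} + 134 n - 222}{42 \left(n^{3} + 15 n^{2} + 74 n + 120\right)}

The ratio is (4*k**3 - 73*k - 111)/(4*k**3 + 8*k**2 - 161*k - 147).
Take A(k)=k + 3, B(k)=k + 7, C(k)=k**2 - 5*k - 21/4.
f must satisfy (k + 3)·f(k+1) − (k + 6)·f(k) = k**2 - 5*k - 21/4.
Bound: deg f ≤ 3.
Coefficient equations give f(k) = k*(k**2 - 228*k - 193)/240.
So s_k = (B(k−1)f/C)·t_k = (k*(k + 6)*(k**2 - 228*k - 193)/(60*(4*k**2 - 20*k - 21)))·t_k = k*(-k**2 + 228*k + 193)/(60*(k + 3)*(k + 4)*(k + 5)).
Verify: (-4*k**2 + 20*k + 21)/(k**4 + 18*k**3 + 119*k**2 + 342*k + 360) matches t_k.
Evaluate: s_(n+1) = (-n**3 + 225*n**2 + 646*n + 420)/(60*(n**3 + 15*n**2 + 74*n + 120)); subtract s_(2) = 43/420 ⇒ S(n) = (-5*n**3 + 93*n**2 + 134*n - 222)/(42*(n**3 + 15*n**2 + 74*n + 120)).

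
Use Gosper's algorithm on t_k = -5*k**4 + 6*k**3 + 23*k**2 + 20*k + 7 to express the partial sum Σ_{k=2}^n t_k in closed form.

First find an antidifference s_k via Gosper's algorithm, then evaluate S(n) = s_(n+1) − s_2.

S(n) = -n**5 - n**4 + 9*n**3 + 23*n**2 + 21*n - 51

Step 1: r(k) = (5*k**4 + 14*k**3 - 11*k**2 - 64*k - 51)/(5*k**4 - 6*k**3 - 23*k**2 - 20*k - 7).
A = 1, B = 1, C = k**4 - 6*k**3/5 - 23*k**2/5 - 4*k - 7/5.
Solve (1)·f(k+1) − (1)·f(k) = k**4 - 6*k**3/5 - 23*k**2/5 - 4*k - 7/5.
From deg A=0, deg B=0, deg C=4: d=5.
Match coefficients ⇒ f(k) = k*(k**4 - 4*k**3 - 3*k**2 - 1)/5.
Then R = B(k−1)f/C = k*(k**4 - 4*k**3 - 3*k**2 - 1)/(5*k**4 - 6*k**3 - 23*k**2 - 20*k - 7), so s_k = R(k)·t_k = -k**5 + 4*k**4 + 3*k**3 + k.
s_(k+1) − s_k = -5*k**4 + 6*k**3 + 23*k**2 + 20*k + 7 = t_k.
Telescope: S(n) = s_(n+1) − s_(2) = -n**5 - n**4 + 9*n**3 + 23*n**2 + 21*n + 7 − (58) = -n**5 - n**4 + 9*n**3 + 23*n**2 + 21*n - 51.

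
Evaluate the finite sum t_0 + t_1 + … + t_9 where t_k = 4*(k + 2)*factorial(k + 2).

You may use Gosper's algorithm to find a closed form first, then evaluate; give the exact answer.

Step 1: r(k) = (k + 3)**2/(k + 2).
Take A(k)=k + 3, B(k)=1, C(k)=k + 2.
Key eq: (k + 3)·f(k+1) = (1)·f(k) + (k + 2).
deg f ≤ 0 (via 1,0,1).
Solve for f: f(k) = 1 (degree 0 ≤ 0).
R(k) = B(k−1)·f(k)/C(k) = 1/(k + 2); s_k = R·t_k = 4*factorial(k + 2).
Δs = 4*(k + 2)*factorial(k + 2), as required.
Sum = s_(10) − s_(0); s_(10) = 1916006400, s_(0) = 8 ⇒ 1916006392.

Σ = 1916006392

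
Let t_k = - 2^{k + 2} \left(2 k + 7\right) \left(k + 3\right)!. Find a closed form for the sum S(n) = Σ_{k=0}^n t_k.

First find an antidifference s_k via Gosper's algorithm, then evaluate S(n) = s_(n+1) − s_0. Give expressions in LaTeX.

S(n) = - 8 \cdot 2^{n} \left(n + 4\right)! + 24

r(k) = 2*(k + 4)*(2*k + 9)/(2*k + 7) after simplifying.
Gosper form: A/B · C(k+1)/C(k) with A=2*k + 8, B=1, C=k + 7/2.
Key eq: (2*k + 8)·f(k+1) = (1)·f(k) + (k + 7/2).
Degrees (1,0,1) ⇒ d ≤ 0.
Match coefficients ⇒ f(k) = 1/2.
Certificate R = B(k−1)f/C = 1/(2*k + 7) gives s_k = -2**(k + 2)*factorial(k + 3).
Δs = -2**(k + 2)*(2*k + 7)*factorial(k + 3), as required.
s_(n+1) = -2**(n + 3)*factorial(n + 4) and s_(0) = -24, so S(n) = -8*2**n*factorial(n + 4) + 24.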